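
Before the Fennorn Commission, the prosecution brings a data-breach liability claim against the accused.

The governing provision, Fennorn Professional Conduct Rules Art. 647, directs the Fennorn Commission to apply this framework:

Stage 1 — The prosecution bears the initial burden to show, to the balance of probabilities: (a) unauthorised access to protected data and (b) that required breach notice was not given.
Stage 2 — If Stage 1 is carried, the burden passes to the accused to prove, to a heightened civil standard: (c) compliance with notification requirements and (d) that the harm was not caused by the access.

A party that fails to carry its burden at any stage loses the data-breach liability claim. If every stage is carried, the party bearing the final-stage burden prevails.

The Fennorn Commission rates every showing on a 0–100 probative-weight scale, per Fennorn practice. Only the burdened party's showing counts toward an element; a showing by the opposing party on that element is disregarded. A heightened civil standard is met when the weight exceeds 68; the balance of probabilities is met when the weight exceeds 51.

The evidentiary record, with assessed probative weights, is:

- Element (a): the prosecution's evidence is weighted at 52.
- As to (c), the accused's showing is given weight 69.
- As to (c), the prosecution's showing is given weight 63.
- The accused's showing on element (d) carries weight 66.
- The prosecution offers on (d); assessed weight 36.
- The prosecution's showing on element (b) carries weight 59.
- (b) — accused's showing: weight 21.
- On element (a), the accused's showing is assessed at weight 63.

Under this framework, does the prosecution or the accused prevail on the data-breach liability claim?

prosecution

Stage 1 — burden on prosecution; standard: the balance of probabilities (weight exceeds 51).
    (a): 52 (accused's 63 disregarded) > 51 [met]
    (b): 59 (accused's 21 disregarded) > 51 [met]
  Stage 1 carried; the burden shifts to the accused.
Stage 2 — burden on accused; standard: a heightened civil standard (weight exceeds 68).
    (c): 69 (prosecution's 63 disregarded) > 68 [met]
    (d): 66 (prosecution's 36 disregarded) ≤ 68 [not met]
  Stage 2 not carried; the accused fails its burden.
So the prosecution prevails.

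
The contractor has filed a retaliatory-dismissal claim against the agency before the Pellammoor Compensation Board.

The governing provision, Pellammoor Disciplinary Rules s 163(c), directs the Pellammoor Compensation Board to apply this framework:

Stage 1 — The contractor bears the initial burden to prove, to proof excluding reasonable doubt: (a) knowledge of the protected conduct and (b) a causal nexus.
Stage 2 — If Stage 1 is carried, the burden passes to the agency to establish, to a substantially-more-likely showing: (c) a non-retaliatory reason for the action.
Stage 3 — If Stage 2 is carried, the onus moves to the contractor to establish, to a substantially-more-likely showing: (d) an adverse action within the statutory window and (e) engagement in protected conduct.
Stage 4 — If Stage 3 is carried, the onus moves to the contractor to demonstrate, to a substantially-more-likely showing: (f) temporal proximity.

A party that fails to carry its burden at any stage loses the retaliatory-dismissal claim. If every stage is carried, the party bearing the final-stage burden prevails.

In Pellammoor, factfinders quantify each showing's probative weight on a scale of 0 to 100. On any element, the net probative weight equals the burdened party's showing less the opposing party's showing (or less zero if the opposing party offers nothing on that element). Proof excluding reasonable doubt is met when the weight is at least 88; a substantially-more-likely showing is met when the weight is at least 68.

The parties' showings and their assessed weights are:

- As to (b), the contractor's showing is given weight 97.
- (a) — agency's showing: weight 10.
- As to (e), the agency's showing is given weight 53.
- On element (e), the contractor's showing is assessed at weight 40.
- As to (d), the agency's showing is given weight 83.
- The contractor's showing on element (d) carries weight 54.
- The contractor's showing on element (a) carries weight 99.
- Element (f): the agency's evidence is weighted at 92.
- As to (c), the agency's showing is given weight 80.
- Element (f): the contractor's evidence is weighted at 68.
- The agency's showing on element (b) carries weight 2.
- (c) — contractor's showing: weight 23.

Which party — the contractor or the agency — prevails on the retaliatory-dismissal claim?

At Stage 1 the contractor must meet proof excluding reasonable doubt (weight is at least 88): on (a) the weight is 99 less the opposing 10 gives net 89, ≥ 88, so (a) meets the standard; on (b) the weight is 97 less the opposing 2 gives net 95, ≥ 88, so (b) meets the standard.
  The contractor carries Stage 1; the agency now bears the burden.
At Stage 2 the agency must meet a substantially-more-likely showing (weight is at least 68): on (c) the weight is 80 less the opposing 23 gives net 57, which does not reach 68, so (c) does not meet the standard.
  The agency does not carry Stage 2.
So the contractor prevails.

contractor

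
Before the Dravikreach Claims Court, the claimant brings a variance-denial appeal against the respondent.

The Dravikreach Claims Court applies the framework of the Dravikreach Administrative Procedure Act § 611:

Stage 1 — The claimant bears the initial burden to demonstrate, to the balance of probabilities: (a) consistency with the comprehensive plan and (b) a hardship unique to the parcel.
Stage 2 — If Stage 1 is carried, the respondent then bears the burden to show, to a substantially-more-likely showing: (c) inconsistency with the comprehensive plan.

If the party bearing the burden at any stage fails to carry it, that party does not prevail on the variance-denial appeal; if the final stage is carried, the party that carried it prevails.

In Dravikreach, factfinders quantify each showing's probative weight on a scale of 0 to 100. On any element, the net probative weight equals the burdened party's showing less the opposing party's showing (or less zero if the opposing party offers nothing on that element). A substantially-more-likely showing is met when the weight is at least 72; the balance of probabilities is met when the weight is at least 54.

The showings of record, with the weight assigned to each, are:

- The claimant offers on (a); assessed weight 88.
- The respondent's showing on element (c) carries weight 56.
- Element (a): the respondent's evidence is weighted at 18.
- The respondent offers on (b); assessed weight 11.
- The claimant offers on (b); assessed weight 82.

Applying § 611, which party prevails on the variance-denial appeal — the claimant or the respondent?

At Stage 1 the claimant must meet the balance of probabilities (weight is at least 54): on (a) the weight is 88 less the opposing 18 gives net 70, ≥ 54, so (a) meets the standard; on (b) the weight is 82 less the opposing 11 gives net 71, which does reach 54, so (b) meets the standard.
  Stage 1 carried; the burden shifts to the respondent.
At Stage 2 the respondent must meet a substantially-more-likely showing (weight is at least 72): on (c) the weight is 56, which does not reach 72, so (c) does not meet the standard.
  The respondent does not carry Stage 2.
So the claimant prevails.

claimant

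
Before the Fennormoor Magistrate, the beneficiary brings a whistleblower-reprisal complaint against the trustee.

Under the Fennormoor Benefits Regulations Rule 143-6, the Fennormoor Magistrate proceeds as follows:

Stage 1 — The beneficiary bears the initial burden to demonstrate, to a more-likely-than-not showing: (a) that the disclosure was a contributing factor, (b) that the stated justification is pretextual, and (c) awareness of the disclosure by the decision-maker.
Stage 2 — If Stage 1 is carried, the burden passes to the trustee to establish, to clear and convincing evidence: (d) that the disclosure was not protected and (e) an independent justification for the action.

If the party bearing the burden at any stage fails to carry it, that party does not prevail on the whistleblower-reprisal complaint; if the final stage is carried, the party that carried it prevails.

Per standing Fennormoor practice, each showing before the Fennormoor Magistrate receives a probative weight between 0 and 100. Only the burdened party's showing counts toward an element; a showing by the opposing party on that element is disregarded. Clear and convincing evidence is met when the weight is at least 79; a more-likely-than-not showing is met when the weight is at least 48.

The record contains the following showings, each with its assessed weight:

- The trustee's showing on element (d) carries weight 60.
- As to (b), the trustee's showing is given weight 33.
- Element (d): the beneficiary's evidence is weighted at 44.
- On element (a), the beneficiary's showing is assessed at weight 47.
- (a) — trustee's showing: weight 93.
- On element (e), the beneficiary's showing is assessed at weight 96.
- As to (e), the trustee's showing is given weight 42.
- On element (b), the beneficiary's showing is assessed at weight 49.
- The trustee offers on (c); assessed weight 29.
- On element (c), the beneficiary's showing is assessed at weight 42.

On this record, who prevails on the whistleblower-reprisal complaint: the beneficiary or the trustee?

Stage 1 (beneficiary, a more-likely-than-not showing, weight is at least 48): (a) 47 (trustee's 93 disregarded) < 48 — fails; (b) 49 (trustee's 33 disregarded) ≥ 48 — meets; (c) 42 (trustee's 29 disregarded) < 48 — fails.
  Not every element is met, so the beneficiary fails to carry Stage 1.
The trustee prevails.

trustee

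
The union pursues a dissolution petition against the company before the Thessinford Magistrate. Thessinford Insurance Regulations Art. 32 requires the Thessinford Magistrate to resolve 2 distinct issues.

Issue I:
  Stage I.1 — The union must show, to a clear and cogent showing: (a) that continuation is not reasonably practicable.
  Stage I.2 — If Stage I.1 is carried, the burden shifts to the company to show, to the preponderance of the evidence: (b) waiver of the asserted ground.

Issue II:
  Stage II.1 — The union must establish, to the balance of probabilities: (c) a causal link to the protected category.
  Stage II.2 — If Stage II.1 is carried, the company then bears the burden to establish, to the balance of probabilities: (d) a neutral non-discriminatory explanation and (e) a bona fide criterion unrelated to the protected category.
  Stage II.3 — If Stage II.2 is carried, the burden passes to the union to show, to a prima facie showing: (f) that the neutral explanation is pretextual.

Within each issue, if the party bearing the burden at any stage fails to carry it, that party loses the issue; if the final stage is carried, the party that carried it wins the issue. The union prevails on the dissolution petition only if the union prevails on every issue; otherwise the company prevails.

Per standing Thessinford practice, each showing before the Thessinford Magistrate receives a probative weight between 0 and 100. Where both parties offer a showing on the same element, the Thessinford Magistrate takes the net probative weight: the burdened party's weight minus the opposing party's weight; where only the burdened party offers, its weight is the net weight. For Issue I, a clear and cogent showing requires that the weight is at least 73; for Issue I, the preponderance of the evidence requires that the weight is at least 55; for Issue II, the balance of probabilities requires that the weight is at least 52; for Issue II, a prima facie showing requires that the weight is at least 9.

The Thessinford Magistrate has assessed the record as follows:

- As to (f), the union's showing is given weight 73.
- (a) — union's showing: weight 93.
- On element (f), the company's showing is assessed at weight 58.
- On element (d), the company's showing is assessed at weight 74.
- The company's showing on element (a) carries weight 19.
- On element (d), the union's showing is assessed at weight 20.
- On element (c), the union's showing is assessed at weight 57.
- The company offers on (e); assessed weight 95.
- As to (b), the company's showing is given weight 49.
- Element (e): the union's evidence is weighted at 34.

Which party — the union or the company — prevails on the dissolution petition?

union

— Issue I —
At Stage I.1 the union must meet a clear and cogent showing (weight is at least 73): on (a) the weight is 93 less the opposing 19 gives net 74, which does reach 73, so (a) meets the standard.
  Stage I.1 carried; the burden shifts to the company.
At Stage I.2 the company must meet the preponderance of the evidence (weight is at least 55): on (b) the weight is 49, < 55, so (b) does not meet the standard.
  Stage I.2 not carried; the company fails its burden.
The union prevails on this issue.
— Issue II —
Stage II.1 — burden on union; standard: the balance of probabilities (weight is at least 52).
    (c): 57 ≥ 52 [met]
  Stage II.1 is satisfied; the onus moves to the company.
Stage II.2 — burden on company; standard: the balance of probabilities (weight is at least 52).
    (d): 74 − 20 = 54 ≥ 52 [met]
    (e): 95 − 34 = 61 ≥ 52 [met]
  All elements met. The burden passes to the union.
Stage II.3 — burden on union; standard: a prima facie showing (weight is at least 9).
    (f): 73 − 58 = 15 ≥ 9 [met]
  The union carries the last stage.
Every stage carried; the union prevails on this issue.
Per-issue: Issue I → union; Issue II → union. The union must prevail on every issue; overall, the union prevails.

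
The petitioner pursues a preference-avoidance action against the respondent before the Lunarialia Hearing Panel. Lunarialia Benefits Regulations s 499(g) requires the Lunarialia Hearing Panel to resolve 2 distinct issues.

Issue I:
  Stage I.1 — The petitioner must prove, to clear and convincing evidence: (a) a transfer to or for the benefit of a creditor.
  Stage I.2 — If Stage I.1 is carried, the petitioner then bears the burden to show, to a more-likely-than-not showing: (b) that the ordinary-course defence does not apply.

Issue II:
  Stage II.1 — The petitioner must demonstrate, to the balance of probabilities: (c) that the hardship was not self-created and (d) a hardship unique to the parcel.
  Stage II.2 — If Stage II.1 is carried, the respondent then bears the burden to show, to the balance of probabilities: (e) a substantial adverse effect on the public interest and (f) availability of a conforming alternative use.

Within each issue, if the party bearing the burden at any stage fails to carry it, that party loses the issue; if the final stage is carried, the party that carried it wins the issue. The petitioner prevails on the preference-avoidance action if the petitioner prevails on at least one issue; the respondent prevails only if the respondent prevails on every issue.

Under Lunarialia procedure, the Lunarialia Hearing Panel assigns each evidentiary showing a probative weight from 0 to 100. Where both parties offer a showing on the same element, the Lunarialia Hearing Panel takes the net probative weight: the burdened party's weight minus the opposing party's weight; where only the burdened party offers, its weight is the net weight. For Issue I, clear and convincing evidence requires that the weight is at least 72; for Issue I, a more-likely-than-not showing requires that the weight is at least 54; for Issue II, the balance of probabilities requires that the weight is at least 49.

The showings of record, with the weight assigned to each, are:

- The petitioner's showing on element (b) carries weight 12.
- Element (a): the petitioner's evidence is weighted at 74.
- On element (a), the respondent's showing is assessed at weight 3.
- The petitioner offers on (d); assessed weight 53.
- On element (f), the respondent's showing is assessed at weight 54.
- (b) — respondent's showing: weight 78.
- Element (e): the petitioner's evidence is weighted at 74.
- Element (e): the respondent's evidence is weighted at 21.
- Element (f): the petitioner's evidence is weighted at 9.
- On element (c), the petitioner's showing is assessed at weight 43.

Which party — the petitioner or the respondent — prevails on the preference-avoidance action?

respondent

— Issue I —
Stage I.1 (petitioner, clear and convincing evidence, weight is at least 72): (a) net 74−3=71 < 72 — fails.
  The petitioner does not carry Stage I.1.
The respondent prevails on this issue.
— Issue II —
Stage II.1 — burden on petitioner; standard: the balance of probabilities (weight is at least 49).
    (c): 43 < 49 [not met]
    (d): 53 ≥ 49 [met]
  The petitioner does not carry Stage II.1.
The analysis ends at Stage II.1; the respondent prevails on this issue.
Per-issue: Issue I → respondent; Issue II → respondent. The petitioner must prevail on at least one issue; overall, the respondent prevails.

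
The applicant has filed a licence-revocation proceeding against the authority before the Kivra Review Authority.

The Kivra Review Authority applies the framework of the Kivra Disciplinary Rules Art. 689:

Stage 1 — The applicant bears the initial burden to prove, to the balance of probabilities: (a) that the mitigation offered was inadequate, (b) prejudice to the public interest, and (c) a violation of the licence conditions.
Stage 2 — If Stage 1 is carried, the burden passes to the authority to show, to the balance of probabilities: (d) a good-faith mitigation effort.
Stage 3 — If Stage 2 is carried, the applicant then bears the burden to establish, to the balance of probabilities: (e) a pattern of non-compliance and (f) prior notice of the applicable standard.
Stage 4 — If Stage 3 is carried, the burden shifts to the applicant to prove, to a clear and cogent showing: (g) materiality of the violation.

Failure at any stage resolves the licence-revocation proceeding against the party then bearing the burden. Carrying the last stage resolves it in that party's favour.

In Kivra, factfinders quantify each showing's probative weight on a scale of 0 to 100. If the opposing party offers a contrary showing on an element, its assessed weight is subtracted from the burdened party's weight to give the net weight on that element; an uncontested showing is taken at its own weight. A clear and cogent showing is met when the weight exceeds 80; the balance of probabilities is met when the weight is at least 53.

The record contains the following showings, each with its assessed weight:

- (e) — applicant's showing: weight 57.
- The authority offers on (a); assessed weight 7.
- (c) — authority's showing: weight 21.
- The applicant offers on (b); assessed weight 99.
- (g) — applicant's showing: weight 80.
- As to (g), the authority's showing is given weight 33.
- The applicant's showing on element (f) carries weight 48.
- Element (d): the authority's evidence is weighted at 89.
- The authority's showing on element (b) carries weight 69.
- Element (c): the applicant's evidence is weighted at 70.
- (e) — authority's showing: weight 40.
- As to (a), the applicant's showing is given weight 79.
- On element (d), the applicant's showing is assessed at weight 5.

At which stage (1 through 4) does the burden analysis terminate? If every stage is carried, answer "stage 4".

stage 1

Stage 1 — burden on applicant; standard: the balance of probabilities (weight is at least 53).
    (a): 79 − 7 = 72 ≥ 53 [met]
    (b): 99 − 69 = 30 < 53 [not met]
    (c): 70 − 21 = 49 < 53 [not met]
  The applicant does not carry Stage 1.
The analysis ends at Stage 1; the authority prevails.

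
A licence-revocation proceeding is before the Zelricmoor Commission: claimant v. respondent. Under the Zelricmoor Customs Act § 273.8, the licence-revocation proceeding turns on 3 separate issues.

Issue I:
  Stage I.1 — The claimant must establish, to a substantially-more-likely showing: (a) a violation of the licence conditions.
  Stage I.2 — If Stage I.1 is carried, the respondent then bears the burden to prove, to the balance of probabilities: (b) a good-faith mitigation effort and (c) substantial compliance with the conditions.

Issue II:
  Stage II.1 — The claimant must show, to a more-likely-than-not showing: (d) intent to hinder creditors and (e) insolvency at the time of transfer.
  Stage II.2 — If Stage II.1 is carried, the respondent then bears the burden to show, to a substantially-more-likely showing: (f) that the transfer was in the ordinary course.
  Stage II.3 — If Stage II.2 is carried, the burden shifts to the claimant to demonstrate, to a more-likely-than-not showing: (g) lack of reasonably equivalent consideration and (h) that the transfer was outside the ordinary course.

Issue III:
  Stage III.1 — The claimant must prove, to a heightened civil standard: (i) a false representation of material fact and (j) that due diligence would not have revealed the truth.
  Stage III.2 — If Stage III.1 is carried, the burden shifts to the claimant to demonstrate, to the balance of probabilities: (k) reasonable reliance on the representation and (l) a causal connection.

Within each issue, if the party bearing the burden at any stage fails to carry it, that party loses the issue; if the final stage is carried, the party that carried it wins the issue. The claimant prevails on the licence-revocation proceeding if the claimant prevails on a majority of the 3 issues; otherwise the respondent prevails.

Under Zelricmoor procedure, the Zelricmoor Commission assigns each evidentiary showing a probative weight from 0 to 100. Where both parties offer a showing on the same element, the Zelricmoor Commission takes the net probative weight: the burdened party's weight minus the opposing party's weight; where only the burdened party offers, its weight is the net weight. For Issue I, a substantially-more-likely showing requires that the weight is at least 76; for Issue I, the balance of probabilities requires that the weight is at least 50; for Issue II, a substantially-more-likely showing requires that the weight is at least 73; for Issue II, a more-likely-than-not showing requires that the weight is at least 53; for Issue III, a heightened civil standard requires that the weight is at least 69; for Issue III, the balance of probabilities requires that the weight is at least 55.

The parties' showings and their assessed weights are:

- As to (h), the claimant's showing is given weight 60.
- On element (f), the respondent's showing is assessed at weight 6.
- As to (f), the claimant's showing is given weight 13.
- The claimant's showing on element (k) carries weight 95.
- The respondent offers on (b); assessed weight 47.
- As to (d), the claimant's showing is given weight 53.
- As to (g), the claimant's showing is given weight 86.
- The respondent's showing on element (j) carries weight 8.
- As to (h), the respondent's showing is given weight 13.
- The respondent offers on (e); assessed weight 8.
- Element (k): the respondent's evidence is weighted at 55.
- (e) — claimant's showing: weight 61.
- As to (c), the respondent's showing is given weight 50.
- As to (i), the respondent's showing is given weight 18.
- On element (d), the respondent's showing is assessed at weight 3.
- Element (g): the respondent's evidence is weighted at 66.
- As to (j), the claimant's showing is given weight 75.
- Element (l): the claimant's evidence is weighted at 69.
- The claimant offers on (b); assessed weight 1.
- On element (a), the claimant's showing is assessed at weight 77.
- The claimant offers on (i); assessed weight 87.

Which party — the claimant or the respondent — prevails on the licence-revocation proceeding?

— Issue I —
At Stage I.1 the claimant must meet a substantially-more-likely showing (weight is at least 76): on (a) the weight is 77, which does reach 76, so (a) meets the standard.
  Stage I.1 carried; the burden shifts to the respondent.
At Stage I.2 the respondent must meet the balance of probabilities (weight is at least 50): on (b) the weight is 47 less the opposing 1 gives net 46, which does not reach 50, so (b) does not meet the standard; on (c) the weight is 50, which does reach 50, so (c) meets the standard.
  Not every element is met, so the respondent fails to carry Stage I.2.
The claimant prevails on this issue.
— Issue II —
Stage II.1 — burden on claimant; standard: a more-likely-than-not showing (weight is at least 53).
    (d): 53 − 3 = 50 < 53 [not met]
    (e): 61 − 8 = 53 ≥ 53 [met]
  The claimant does not carry Stage II.1.
So the respondent prevails on this issue.
— Issue III —
At Stage III.1 the claimant must meet a heightened civil standard (weight is at least 69): on (i) the weight is 87 less the opposing 18 gives net 69, which does reach 69, so (i) meets the standard; on (j) the weight is 75 less the opposing 8 gives net 67, which does not reach 69, so (j) does not meet the standard.
  Stage III.1 not carried; the claimant fails its burden.
The respondent prevails on this issue.
Per-issue: Issue I → claimant; Issue II → respondent; Issue III → respondent. The claimant must prevail on a majority of issues; overall, the respondent prevails.

respondent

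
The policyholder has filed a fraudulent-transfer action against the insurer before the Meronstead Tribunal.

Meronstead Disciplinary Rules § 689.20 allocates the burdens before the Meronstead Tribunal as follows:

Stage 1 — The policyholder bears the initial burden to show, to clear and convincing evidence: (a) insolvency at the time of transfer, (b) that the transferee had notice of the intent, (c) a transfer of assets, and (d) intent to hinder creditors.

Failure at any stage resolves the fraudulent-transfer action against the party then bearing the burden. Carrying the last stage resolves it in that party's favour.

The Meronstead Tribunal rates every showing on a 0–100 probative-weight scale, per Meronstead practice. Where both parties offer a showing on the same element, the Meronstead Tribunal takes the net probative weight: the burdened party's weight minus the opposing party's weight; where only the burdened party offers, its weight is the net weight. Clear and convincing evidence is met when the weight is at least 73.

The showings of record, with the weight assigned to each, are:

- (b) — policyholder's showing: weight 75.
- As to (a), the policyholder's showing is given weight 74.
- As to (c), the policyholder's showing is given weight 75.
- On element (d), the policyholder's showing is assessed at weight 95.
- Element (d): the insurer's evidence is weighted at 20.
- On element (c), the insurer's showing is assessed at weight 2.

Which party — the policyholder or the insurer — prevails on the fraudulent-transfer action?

policyholder

Stage 1 (policyholder, clear and convincing evidence, weight is at least 73): (a) 74 ≥ 73 — meets; (b) 75 ≥ 73 — meets; (c) net 75−2=73 ≥ 73 — meets; (d) net 95−20=75 ≥ 73 — meets.
  The policyholder carries the last stage.
Every stage carried; the policyholder prevails.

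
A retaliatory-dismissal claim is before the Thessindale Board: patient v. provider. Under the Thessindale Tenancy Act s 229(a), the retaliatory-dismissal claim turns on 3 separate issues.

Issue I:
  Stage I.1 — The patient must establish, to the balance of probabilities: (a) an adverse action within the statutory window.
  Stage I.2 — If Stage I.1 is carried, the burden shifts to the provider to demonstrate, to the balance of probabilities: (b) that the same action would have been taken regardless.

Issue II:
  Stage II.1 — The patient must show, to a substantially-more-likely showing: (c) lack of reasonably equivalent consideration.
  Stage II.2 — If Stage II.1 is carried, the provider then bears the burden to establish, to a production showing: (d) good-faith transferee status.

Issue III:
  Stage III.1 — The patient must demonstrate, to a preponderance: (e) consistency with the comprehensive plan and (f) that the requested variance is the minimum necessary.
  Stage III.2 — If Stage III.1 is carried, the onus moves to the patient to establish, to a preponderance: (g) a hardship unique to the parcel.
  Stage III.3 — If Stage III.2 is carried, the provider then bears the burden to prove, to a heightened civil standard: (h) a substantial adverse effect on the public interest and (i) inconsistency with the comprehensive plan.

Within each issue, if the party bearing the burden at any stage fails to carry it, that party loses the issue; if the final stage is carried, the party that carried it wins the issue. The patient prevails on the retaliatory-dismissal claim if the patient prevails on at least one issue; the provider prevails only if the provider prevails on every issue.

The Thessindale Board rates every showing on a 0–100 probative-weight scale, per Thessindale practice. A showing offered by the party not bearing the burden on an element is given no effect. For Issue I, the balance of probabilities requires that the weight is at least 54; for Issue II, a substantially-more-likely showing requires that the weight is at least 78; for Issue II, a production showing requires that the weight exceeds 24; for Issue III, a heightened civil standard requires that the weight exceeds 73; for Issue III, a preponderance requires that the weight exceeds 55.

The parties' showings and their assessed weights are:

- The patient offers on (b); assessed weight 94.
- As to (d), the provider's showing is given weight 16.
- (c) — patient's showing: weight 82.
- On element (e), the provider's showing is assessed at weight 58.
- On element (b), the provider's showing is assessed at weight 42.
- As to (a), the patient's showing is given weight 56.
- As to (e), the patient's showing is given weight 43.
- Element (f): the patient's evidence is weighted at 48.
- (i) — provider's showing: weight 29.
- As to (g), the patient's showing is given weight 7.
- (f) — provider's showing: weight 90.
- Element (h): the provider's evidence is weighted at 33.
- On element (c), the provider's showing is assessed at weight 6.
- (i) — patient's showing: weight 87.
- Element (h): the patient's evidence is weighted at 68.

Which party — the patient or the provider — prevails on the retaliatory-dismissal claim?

patient

— Issue I —
At Stage I.1 the patient must meet the balance of probabilities (weight is at least 54): on (a) the weight is 56, ≥ 54, so (a) meets the standard.
  All elements met. The burden passes to the provider.
At Stage I.2 the provider must meet the balance of probabilities (weight is at least 54): on (b) the weight is 42 (the patient's 94 is given no effect), which does not reach 54, so (b) does not meet the standard.
  Stage I.2 not carried; the provider fails its burden.
So the patient prevails on this issue.
— Issue II —
Stage II.1 — burden on patient; standard: a substantially-more-likely showing (weight is at least 78).
    (c): 82 (provider's 6 disregarded) ≥ 78 [met]
  Stage II.1 is satisfied; the onus moves to the provider.
Stage II.2 — burden on provider; standard: a production showing (weight exceeds 24).
    (d): 16 ≤ 24 [not met]
  Not every element is met, so the provider fails to carry Stage II.2.
So the patient prevails on this issue.
— Issue III —
At Stage III.1 the patient must meet a preponderance (weight exceeds 55): on (e) the weight is 43 (the provider's 58 is given no effect), ≤ 55, so (e) does not meet the standard; on (f) the weight is 48 (the provider's 90 is given no effect), ≤ 55, so (f) does not meet the standard.
  Not every element is met, so the patient fails to carry Stage III.1.
The provider prevails on this issue.
Per-issue: Issue I → patient; Issue II → patient; Issue III → provider. The patient must prevail on at least one issue; overall, the patient prevails.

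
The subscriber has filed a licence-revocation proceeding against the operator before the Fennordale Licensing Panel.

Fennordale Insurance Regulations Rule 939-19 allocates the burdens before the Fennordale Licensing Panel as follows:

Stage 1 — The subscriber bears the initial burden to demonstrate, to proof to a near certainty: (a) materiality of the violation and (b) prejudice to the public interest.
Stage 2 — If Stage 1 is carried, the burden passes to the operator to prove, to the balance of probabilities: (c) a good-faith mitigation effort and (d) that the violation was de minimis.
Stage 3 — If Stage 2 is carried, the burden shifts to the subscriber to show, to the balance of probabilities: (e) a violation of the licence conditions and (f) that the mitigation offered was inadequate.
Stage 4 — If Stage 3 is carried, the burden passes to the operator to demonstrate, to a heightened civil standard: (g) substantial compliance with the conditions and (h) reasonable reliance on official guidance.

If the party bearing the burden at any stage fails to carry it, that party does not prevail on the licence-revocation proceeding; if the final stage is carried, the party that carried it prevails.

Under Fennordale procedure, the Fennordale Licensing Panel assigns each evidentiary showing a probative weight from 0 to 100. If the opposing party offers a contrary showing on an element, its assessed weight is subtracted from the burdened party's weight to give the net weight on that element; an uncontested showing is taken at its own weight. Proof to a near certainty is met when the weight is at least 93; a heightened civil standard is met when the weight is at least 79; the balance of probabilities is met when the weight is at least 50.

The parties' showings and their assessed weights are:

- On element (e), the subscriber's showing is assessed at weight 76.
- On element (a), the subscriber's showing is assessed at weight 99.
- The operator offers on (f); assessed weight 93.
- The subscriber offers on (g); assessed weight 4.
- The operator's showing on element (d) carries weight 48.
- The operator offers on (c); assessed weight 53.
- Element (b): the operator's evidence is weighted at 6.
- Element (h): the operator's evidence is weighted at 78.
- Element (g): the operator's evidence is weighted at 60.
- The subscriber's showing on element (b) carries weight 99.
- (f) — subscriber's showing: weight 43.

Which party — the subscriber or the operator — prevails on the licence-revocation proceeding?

Stage 1 — burden on subscriber; standard: proof to a near certainty (weight is at least 93).
    (a): 99 ≥ 93 [met]
    (b): 99 − 6 = 93 ≥ 93 [met]
  The subscriber carries Stage 1; the operator now bears the burden.
Stage 2 — burden on operator; standard: the balance of probabilities (weight is at least 50).
    (c): 53 ≥ 50 [met]
    (d): 48 < 50 [not met]
  Not every element is met, so the operator fails to carry Stage 2.
The analysis ends at Stage 2; the subscriber prevails.

subscriber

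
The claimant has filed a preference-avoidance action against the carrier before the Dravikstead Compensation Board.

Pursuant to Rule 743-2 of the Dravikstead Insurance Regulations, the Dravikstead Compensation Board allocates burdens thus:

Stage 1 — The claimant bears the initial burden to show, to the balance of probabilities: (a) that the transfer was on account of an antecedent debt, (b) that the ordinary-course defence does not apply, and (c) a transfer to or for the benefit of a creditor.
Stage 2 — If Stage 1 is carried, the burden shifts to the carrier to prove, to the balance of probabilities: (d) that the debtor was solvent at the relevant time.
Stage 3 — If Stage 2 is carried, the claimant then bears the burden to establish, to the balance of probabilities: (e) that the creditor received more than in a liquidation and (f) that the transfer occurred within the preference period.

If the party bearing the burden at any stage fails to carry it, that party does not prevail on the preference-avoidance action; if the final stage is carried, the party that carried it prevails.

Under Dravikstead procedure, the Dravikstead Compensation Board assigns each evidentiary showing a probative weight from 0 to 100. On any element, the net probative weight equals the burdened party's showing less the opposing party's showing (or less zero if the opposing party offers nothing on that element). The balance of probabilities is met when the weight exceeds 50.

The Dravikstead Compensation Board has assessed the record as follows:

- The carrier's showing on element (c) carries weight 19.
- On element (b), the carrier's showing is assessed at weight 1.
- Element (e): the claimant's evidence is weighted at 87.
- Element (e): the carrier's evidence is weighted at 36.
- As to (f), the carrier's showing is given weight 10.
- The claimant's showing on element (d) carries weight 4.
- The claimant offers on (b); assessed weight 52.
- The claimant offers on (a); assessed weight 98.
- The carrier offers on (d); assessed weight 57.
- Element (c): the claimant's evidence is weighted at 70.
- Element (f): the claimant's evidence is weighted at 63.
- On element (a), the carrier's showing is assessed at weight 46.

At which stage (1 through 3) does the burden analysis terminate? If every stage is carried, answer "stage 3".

stage 3

At Stage 1 the claimant must meet the balance of probabilities (weight exceeds 50): on (a) the weight is 98 less the opposing 46 gives net 52, which does exceed 50, so (a) meets the standard; on (b) the weight is 52 less the opposing 1 gives net 51, > 50, so (b) meets the standard; on (c) the weight is 70 less the opposing 19 gives net 51, which does exceed 50, so (c) meets the standard.
  Stage 1 carried; the burden shifts to the carrier.
At Stage 2 the carrier must meet the balance of probabilities (weight exceeds 50): on (d) the weight is 57 less the opposing 4 gives net 53, which does exceed 50, so (d) meets the standard.
  The carrier carries Stage 2; the claimant now bears the burden.
At Stage 3 the claimant must meet the balance of probabilities (weight exceeds 50): on (e) the weight is 87 less the opposing 36 gives net 51, which does exceed 50, so (e) meets the standard; on (f) the weight is 63 less the opposing 10 gives net 53, which does exceed 50, so (f) meets the standard.
  The claimant carries the last stage.
Every stage carried; the claimant prevails.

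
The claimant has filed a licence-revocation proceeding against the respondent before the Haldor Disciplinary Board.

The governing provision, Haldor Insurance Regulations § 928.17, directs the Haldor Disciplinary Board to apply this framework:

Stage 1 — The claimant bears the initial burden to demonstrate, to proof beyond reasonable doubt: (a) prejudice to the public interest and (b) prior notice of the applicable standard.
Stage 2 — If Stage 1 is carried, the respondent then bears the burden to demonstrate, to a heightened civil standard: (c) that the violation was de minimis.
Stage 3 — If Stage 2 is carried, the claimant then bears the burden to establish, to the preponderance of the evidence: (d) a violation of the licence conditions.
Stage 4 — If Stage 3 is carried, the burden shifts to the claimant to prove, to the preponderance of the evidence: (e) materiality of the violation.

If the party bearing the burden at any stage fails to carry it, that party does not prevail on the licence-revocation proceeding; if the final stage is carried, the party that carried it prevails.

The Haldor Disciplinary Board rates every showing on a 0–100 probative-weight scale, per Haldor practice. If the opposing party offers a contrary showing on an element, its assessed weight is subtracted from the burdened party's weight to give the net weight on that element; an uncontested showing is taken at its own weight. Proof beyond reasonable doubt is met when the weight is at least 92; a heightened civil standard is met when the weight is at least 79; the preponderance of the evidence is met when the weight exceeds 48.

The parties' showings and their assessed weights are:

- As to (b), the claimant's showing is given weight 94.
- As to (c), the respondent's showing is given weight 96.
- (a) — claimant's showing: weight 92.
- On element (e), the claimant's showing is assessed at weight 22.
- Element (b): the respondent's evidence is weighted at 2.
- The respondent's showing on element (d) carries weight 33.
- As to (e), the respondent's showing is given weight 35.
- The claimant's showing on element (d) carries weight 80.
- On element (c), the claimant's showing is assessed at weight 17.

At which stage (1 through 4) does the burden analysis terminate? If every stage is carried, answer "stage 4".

Stage 1 — burden on claimant; standard: proof beyond reasonable doubt (weight is at least 92).
    (a): 92 ≥ 92 [met]
    (b): 94 − 2 = 92 ≥ 92 [met]
  Stage 1 carried; the burden shifts to the respondent.
Stage 2 — burden on respondent; standard: a heightened civil standard (weight is at least 79).
    (c): 96 − 17 = 79 ≥ 79 [met]
  The respondent carries Stage 2; the claimant now bears the burden.
Stage 3 — burden on claimant; standard: the preponderance of the evidence (weight exceeds 48).
    (d): 80 − 33 = 47 ≤ 48 [not met]
  The claimant does not carry Stage 3.
The respondent prevails.

stage 3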